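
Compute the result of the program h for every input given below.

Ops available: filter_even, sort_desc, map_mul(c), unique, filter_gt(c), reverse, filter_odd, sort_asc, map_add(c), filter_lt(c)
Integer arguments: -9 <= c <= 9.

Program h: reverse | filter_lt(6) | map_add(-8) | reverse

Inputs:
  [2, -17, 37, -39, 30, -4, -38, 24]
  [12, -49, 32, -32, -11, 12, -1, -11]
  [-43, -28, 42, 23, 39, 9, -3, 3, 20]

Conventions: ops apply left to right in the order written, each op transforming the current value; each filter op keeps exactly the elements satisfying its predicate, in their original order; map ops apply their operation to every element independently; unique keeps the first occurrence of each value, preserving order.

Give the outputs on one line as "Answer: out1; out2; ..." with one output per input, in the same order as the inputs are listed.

Execution, op by op:
  [2, -17, 37, -39, 30, -4, -38, 24] -> [24, -38, -4, 30, -39, 37, -17, 2] -> [-38, -4, -39, -17, 2] -> [-46, -12, -47, -25, -6] -> [-6, -25, -47, -12, -46]
  [12, -49, 32, -32, -11, 12, -1, -11] -> [-11, -1, 12, -11, -32, 32, -49, 12] -> [-11, -1, -11, -32, -49] -> [-19, -9, -19, -40, -57] -> [-57, -40, -19, -9, -19]
  [-43, -28, 42, 23, 39, 9, -3, 3, 20] -> [20, 3, -3, 9, 39, 23, 42, -28, -43] -> [3, -3, -28, -43] -> [-5, -11, -36, -51] -> [-51, -36, -11, -5]

[-6, -25, -47, -12, -46]; [-57, -40, -19, -9, -19]; [-51, -36, -11, -5]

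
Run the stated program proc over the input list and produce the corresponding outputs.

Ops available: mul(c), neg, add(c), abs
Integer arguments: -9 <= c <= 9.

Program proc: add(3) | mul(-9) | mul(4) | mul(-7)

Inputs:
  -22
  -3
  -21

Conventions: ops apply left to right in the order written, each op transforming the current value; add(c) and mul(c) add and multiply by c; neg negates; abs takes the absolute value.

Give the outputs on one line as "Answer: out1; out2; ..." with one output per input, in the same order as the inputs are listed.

-4788; 0; -4536

Execution, op by op:
  -22 -> -19 -> 171 -> 684 -> -4788
  -3 -> 0 -> 0 -> 0 -> 0
  -21 -> -18 -> 162 -> 648 -> -4536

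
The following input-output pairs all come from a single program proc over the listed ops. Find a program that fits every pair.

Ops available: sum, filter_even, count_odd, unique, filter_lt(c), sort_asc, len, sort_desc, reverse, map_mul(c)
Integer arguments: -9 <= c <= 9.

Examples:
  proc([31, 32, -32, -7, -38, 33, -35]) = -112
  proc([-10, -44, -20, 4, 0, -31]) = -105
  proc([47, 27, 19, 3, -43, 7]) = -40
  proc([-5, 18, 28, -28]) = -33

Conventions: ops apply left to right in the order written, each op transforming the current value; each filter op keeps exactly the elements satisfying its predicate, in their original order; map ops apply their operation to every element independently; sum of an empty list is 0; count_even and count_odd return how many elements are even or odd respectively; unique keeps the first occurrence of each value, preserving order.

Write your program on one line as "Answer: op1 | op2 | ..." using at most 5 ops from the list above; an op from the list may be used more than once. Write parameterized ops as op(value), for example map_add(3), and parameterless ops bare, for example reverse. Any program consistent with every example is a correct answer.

sort_asc | filter_lt(4) | reverse | sum

Check, running the answer program on each example:
  [31, 32, -32, -7, -38, 33, -35] -> [-38, -35, -32, -7, 31, 32, 33] -> [-38, -35, -32, -7] -> [-7, -32, -35, -38] -> -112
  [-10, -44, -20, 4, 0, -31] -> [-44, -31, -20, -10, 0, 4] -> [-44, -31, -20, -10, 0] -> [0, -10, -20, -31, -44] -> -105
  [47, 27, 19, 3, -43, 7] -> [-43, 3, 7, 19, 27, 47] -> [-43, 3] -> [3, -43] -> -40
  [-5, 18, 28, -28] -> [-28, -5, 18, 28] -> [-28, -5] -> [-5, -28] -> -33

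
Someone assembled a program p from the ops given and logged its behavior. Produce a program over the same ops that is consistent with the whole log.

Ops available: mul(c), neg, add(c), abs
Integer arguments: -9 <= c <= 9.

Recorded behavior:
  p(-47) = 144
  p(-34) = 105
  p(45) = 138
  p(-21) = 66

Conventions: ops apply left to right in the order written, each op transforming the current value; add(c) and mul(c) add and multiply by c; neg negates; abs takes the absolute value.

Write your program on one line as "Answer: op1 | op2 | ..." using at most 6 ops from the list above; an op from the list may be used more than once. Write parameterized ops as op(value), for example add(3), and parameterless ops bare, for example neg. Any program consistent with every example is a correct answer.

neg | abs | add(-2) | mul(3) | add(9)

Check, running the answer program on each example:
  -47 -> 47 -> 47 -> 45 -> 135 -> 144
  -34 -> 34 -> 34 -> 32 -> 96 -> 105
  45 -> -45 -> 45 -> 43 -> 129 -> 138
  -21 -> 21 -> 21 -> 19 -> 57 -> 66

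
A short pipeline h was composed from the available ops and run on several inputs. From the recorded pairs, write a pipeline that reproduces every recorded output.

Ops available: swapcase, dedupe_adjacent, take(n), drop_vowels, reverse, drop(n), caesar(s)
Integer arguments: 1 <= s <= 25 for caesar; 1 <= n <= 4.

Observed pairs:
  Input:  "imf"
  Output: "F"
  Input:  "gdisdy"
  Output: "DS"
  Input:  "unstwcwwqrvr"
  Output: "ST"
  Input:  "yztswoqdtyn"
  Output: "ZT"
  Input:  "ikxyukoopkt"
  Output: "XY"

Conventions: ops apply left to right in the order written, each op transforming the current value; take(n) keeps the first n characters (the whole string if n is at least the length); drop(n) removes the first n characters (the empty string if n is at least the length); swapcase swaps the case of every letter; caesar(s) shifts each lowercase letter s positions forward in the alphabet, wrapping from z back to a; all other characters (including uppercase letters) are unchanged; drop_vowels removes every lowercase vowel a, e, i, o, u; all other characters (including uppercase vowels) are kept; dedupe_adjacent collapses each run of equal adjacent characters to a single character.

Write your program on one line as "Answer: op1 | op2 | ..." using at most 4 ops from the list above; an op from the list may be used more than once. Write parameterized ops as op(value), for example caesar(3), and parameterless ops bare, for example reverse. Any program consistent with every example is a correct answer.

drop_vowels | drop(1) | swapcase | take(2)

Check, running the answer program on each example:
  "imf" -> "mf" -> "f" -> "F" -> "F"
  "gdisdy" -> "gdsdy" -> "dsdy" -> "DSDY" -> "DS"
  "unstwcwwqrvr" -> "nstwcwwqrvr" -> "stwcwwqrvr" -> "STWCWWQRVR" -> "ST"
  "yztswoqdtyn" -> "yztswqdtyn" -> "ztswqdtyn" -> "ZTSWQDTYN" -> "ZT"
  "ikxyukoopkt" -> "kxykpkt" -> "xykpkt" -> "XYKPKT" -> "XY"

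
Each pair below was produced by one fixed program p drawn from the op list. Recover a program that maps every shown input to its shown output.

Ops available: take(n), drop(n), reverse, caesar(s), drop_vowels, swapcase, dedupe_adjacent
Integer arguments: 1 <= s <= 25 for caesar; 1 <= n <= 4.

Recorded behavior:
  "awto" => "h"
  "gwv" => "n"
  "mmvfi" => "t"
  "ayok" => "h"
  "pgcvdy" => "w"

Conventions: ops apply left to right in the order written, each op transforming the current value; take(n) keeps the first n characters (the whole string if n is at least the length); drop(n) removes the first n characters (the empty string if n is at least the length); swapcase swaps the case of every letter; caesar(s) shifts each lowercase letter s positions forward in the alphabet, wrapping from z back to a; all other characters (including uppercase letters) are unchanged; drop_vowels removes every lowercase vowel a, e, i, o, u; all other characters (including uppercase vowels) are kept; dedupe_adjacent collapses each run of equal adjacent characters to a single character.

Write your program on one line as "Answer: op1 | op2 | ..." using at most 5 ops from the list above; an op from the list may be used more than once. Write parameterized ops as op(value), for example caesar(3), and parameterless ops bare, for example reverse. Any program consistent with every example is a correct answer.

caesar(6) | drop_vowels | caesar(1) | dedupe_adjacent | take(1)

Check, running the answer program on each example:
  "awto" -> "gczu" -> "gcz" -> "hda" -> "hda" -> "h"
  "gwv" -> "mcb" -> "mcb" -> "ndc" -> "ndc" -> "n"
  "mmvfi" -> "ssblo" -> "ssbl" -> "ttcm" -> "tcm" -> "t"
  "ayok" -> "geuq" -> "gq" -> "hr" -> "hr" -> "h"
  "pgcvdy" -> "vmibje" -> "vmbj" -> "wnck" -> "wnck" -> "w"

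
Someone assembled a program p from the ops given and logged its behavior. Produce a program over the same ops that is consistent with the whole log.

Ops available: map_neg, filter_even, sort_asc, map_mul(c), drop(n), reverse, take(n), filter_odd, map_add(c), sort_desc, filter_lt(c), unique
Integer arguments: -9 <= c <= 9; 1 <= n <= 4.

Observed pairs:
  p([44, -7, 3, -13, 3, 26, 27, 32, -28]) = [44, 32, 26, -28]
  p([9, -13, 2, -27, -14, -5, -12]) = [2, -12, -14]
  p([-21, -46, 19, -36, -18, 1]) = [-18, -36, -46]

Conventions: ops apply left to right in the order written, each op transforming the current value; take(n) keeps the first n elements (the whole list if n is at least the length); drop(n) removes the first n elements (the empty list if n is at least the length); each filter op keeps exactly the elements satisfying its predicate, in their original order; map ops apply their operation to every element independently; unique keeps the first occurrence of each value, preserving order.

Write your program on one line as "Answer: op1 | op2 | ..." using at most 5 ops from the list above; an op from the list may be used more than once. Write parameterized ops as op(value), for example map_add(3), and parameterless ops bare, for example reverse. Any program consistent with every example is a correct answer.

unique | sort_asc | filter_even | sort_desc

Check, running the answer program on each example:
  [44, -7, 3, -13, 3, 26, 27, 32, -28] -> [44, -7, 3, -13, 26, 27, 32, -28] -> [-28, -13, -7, 3, 26, 27, 32, 44] -> [-28, 26, 32, 44] -> [44, 32, 26, -28]
  [9, -13, 2, -27, -14, -5, -12] -> [9, -13, 2, -27, -14, -5, -12] -> [-27, -14, -13, -12, -5, 2, 9] -> [-14, -12, 2] -> [2, -12, -14]
  [-21, -46, 19, -36, -18, 1] -> [-21, -46, 19, -36, -18, 1] -> [-46, -36, -21, -18, 1, 19] -> [-46, -36, -18] -> [-18, -36, -46]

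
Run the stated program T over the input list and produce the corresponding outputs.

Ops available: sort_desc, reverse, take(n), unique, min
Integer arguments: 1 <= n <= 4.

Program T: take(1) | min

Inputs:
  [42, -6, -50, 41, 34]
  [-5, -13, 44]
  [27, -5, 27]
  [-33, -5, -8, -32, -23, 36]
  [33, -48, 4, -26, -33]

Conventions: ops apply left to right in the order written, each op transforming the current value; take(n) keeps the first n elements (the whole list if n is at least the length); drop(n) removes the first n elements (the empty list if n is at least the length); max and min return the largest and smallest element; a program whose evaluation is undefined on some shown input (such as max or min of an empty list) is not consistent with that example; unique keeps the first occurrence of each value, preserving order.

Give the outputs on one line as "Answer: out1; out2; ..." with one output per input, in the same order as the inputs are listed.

42; -5; 27; -33; 33

Execution, op by op:
  [42, -6, -50, 41, 34] -> [42] -> 42
  [-5, -13, 44] -> [-5] -> -5
  [27, -5, 27] -> [27] -> 27
  [-33, -5, -8, -32, -23, 36] -> [-33] -> -33
  [33, -48, 4, -26, -33] -> [33] -> 33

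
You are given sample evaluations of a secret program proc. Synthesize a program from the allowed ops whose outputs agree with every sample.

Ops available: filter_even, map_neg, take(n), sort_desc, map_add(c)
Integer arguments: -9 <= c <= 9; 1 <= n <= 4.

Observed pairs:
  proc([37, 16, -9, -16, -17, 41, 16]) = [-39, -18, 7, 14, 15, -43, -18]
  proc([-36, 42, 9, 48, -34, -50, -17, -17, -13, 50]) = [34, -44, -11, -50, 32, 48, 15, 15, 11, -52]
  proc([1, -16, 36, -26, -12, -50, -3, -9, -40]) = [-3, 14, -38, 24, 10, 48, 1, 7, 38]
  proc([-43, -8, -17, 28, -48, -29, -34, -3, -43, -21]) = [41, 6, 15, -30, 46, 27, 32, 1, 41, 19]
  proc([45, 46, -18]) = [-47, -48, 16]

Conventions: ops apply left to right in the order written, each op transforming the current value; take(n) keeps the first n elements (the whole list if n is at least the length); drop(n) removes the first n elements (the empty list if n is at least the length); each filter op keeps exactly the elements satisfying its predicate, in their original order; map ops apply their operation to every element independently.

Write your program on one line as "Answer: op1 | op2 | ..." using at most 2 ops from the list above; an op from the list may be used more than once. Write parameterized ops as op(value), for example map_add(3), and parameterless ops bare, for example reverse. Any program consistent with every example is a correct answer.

map_neg | map_add(-2)

Check, running the answer program on each example:
  [37, 16, -9, -16, -17, 41, 16] -> [-37, -16, 9, 16, 17, -41, -16] -> [-39, -18, 7, 14, 15, -43, -18]
  [-36, 42, 9, 48, -34, -50, -17, -17, -13, 50] -> [36, -42, -9, -48, 34, 50, 17, 17, 13, -50] -> [34, -44, -11, -50, 32, 48, 15, 15, 11, -52]
  [1, -16, 36, -26, -12, -50, -3, -9, -40] -> [-1, 16, -36, 26, 12, 50, 3, 9, 40] -> [-3, 14, -38, 24, 10, 48, 1, 7, 38]
  [-43, -8, -17, 28, -48, -29, -34, -3, -43, -21] -> [43, 8, 17, -28, 48, 29, 34, 3, 43, 21] -> [41, 6, 15, -30, 46, 27, 32, 1, 41, 19]
  [45, 46, -18] -> [-45, -46, 18] -> [-47, -48, 16]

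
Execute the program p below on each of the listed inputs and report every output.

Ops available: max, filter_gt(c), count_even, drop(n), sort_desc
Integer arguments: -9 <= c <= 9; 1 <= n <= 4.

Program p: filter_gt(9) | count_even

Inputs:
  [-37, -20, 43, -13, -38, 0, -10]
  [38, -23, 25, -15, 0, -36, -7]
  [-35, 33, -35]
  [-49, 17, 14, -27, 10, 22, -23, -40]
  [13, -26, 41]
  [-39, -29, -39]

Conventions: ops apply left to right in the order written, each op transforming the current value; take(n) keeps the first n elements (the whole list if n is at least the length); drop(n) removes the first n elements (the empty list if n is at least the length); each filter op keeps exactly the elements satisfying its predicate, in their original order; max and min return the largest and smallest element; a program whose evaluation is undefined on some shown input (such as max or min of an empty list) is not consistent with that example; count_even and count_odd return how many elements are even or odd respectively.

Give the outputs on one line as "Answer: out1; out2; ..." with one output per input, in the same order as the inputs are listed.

0; 1; 0; 3; 0; 0

Execution, op by op:
  [-37, -20, 43, -13, -38, 0, -10] -> [43] -> 0
  [38, -23, 25, -15, 0, -36, -7] -> [38, 25] -> 1
  [-35, 33, -35] -> [33] -> 0
  [-49, 17, 14, -27, 10, 22, -23, -40] -> [17, 14, 10, 22] -> 3
  [13, -26, 41] -> [13, 41] -> 0
  [-39, -29, -39] -> [] -> 0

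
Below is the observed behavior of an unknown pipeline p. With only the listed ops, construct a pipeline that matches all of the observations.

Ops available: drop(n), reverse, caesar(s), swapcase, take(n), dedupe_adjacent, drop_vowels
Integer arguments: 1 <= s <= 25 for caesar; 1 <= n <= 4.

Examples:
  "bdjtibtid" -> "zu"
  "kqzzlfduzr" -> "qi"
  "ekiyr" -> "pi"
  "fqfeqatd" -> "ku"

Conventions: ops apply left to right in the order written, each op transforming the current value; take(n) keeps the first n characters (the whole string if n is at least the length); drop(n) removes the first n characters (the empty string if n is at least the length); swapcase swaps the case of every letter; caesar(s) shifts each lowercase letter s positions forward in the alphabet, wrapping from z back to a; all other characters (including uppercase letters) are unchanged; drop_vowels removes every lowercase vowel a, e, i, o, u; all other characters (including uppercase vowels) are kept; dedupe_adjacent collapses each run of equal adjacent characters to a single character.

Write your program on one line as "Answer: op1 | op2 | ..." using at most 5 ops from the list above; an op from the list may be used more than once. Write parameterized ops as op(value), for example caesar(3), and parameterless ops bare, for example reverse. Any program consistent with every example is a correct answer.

reverse | take(2) | caesar(5) | reverse | caesar(12)

Check, running the answer program on each example:
  "bdjtibtid" -> "ditbitjdb" -> "di" -> "in" -> "ni" -> "zu"
  "kqzzlfduzr" -> "rzudflzzqk" -> "rz" -> "we" -> "ew" -> "qi"
  "ekiyr" -> "ryike" -> "ry" -> "wd" -> "dw" -> "pi"
  "fqfeqatd" -> "dtaqefqf" -> "dt" -> "iy" -> "yi" -> "ku"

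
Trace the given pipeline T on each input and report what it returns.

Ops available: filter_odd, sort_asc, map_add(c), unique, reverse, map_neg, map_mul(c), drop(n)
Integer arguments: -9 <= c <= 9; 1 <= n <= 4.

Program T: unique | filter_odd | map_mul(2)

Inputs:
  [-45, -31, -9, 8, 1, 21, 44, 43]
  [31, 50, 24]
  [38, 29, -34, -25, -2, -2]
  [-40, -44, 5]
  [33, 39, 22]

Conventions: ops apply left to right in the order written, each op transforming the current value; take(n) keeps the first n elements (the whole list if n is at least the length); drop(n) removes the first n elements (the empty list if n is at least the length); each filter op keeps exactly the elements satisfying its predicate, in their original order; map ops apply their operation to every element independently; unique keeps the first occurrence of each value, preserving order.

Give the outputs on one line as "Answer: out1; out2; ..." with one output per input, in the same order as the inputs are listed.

[-90, -62, -18, 2, 42, 86]; [62]; [58, -50]; [10]; [66, 78]

Execution, op by op:
  [-45, -31, -9, 8, 1, 21, 44, 43] -> [-45, -31, -9, 8, 1, 21, 44, 43] -> [-45, -31, -9, 1, 21, 43] -> [-90, -62, -18, 2, 42, 86]
  [31, 50, 24] -> [31, 50, 24] -> [31] -> [62]
  [38, 29, -34, -25, -2, -2] -> [38, 29, -34, -25, -2] -> [29, -25] -> [58, -50]
  [-40, -44, 5] -> [-40, -44, 5] -> [5] -> [10]
  [33, 39, 22] -> [33, 39, 22] -> [33, 39] -> [66, 78]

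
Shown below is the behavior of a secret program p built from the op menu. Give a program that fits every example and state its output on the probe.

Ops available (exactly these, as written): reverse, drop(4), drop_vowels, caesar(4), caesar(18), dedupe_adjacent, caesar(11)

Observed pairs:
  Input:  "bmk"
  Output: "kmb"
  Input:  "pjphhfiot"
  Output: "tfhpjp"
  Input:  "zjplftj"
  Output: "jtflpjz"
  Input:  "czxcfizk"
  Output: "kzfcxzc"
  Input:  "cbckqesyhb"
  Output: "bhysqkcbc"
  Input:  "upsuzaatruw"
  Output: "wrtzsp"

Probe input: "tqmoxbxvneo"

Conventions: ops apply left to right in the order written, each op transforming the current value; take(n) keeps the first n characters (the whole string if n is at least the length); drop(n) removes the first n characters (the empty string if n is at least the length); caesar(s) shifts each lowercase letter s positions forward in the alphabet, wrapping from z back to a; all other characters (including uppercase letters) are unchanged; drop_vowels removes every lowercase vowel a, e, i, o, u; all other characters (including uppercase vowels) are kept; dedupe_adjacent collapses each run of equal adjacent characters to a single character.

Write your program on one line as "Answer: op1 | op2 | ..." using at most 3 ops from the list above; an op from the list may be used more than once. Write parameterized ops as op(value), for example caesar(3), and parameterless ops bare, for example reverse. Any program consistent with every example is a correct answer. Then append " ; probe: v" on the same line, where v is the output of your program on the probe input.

drop_vowels | dedupe_adjacent | reverse ; probe: "nvxbxmqt"

Check, running the answer program on each example:
  "bmk" -> "bmk" -> "bmk" -> "kmb"
  "pjphhfiot" -> "pjphhft" -> "pjphft" -> "tfhpjp"
  "zjplftj" -> "zjplftj" -> "zjplftj" -> "jtflpjz"
  "czxcfizk" -> "czxcfzk" -> "czxcfzk" -> "kzfcxzc"
  "cbckqesyhb" -> "cbckqsyhb" -> "cbckqsyhb" -> "bhysqkcbc"
  "upsuzaatruw" -> "psztrw" -> "psztrw" -> "wrtzsp"
  probe: "tqmoxbxvneo" -> "tqmxbxvn" -> "tqmxbxvn" -> "nvxbxmqt"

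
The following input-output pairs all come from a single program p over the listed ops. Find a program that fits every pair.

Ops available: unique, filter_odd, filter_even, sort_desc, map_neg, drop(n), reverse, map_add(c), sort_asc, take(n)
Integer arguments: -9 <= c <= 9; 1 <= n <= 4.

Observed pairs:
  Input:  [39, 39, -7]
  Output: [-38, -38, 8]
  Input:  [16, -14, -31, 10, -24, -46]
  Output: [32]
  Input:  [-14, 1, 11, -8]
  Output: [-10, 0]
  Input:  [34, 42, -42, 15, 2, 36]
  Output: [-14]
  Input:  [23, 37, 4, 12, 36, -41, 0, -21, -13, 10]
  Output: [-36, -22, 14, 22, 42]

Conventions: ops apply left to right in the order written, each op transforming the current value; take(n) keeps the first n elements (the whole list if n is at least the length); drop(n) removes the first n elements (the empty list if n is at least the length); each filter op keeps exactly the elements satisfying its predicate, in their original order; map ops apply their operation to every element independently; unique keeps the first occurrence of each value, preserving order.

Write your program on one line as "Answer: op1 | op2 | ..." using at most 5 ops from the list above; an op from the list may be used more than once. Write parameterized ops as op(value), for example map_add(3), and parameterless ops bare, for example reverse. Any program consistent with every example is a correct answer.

map_neg | map_add(1) | filter_even | sort_asc

Check, running the answer program on each example:
  [39, 39, -7] -> [-39, -39, 7] -> [-38, -38, 8] -> [-38, -38, 8] -> [-38, -38, 8]
  [16, -14, -31, 10, -24, -46] -> [-16, 14, 31, -10, 24, 46] -> [-15, 15, 32, -9, 25, 47] -> [32] -> [32]
  [-14, 1, 11, -8] -> [14, -1, -11, 8] -> [15, 0, -10, 9] -> [0, -10] -> [-10, 0]
  [34, 42, -42, 15, 2, 36] -> [-34, -42, 42, -15, -2, -36] -> [-33, -41, 43, -14, -1, -35] -> [-14] -> [-14]
  [23, 37, 4, 12, 36, -41, 0, -21, -13, 10] -> [-23, -37, -4, -12, -36, 41, 0, 21, 13, -10] -> [-22, -36, -3, -11, -35, 42, 1, 22, 14, -9] -> [-22, -36, 42, 22, 14] -> [-36, -22, 14, 22, 42]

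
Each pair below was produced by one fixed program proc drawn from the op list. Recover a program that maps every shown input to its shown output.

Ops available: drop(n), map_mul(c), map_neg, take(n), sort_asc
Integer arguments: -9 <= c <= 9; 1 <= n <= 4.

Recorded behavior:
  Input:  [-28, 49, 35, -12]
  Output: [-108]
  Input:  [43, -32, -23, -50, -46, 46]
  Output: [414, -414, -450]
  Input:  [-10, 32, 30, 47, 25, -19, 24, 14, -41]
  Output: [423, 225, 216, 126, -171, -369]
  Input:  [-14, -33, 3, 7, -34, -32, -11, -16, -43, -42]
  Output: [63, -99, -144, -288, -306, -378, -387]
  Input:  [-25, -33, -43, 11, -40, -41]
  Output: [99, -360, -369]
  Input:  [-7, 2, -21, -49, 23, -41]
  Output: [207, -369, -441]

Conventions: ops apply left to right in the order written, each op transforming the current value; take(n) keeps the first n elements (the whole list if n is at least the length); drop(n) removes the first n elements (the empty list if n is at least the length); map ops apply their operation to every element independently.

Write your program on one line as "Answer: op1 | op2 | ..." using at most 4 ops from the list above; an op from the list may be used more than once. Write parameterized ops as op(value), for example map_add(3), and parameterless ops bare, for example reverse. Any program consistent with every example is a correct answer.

drop(3) | map_mul(-9) | sort_asc | map_neg

Check, running the answer program on each example:
  [-28, 49, 35, -12] -> [-12] -> [108] -> [108] -> [-108]
  [43, -32, -23, -50, -46, 46] -> [-50, -46, 46] -> [450, 414, -414] -> [-414, 414, 450] -> [414, -414, -450]
  [-10, 32, 30, 47, 25, -19, 24, 14, -41] -> [47, 25, -19, 24, 14, -41] -> [-423, -225, 171, -216, -126, 369] -> [-423, -225, -216, -126, 171, 369] -> [423, 225, 216, 126, -171, -369]
  [-14, -33, 3, 7, -34, -32, -11, -16, -43, -42] -> [7, -34, -32, -11, -16, -43, -42] -> [-63, 306, 288, 99, 144, 387, 378] -> [-63, 99, 144, 288, 306, 378, 387] -> [63, -99, -144, -288, -306, -378, -387]
  [-25, -33, -43, 11, -40, -41] -> [11, -40, -41] -> [-99, 360, 369] -> [-99, 360, 369] -> [99, -360, -369]
  [-7, 2, -21, -49, 23, -41] -> [-49, 23, -41] -> [441, -207, 369] -> [-207, 369, 441] -> [207, -369, -441]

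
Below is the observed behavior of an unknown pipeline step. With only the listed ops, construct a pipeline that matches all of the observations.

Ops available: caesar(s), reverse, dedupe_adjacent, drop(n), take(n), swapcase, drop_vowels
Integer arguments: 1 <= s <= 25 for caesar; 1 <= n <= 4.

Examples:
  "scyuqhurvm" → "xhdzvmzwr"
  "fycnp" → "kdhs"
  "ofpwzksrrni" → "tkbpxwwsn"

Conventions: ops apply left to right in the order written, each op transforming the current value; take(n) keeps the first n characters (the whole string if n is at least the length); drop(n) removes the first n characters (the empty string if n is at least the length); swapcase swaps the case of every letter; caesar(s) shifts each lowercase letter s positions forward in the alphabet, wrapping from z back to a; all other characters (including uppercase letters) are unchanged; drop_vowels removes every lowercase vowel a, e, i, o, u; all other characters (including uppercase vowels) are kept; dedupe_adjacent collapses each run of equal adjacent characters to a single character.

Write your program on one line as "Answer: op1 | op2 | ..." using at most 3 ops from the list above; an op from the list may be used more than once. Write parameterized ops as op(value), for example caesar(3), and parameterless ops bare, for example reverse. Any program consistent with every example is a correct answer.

caesar(5) | drop_vowels

Check, running the answer program on each example:
  "scyuqhurvm" -> "xhdzvmzwar" -> "xhdzvmzwr"
  "fycnp" -> "kdhsu" -> "kdhs"
  "ofpwzksrrni" -> "tkubepxwwsn" -> "tkbpxwwsn"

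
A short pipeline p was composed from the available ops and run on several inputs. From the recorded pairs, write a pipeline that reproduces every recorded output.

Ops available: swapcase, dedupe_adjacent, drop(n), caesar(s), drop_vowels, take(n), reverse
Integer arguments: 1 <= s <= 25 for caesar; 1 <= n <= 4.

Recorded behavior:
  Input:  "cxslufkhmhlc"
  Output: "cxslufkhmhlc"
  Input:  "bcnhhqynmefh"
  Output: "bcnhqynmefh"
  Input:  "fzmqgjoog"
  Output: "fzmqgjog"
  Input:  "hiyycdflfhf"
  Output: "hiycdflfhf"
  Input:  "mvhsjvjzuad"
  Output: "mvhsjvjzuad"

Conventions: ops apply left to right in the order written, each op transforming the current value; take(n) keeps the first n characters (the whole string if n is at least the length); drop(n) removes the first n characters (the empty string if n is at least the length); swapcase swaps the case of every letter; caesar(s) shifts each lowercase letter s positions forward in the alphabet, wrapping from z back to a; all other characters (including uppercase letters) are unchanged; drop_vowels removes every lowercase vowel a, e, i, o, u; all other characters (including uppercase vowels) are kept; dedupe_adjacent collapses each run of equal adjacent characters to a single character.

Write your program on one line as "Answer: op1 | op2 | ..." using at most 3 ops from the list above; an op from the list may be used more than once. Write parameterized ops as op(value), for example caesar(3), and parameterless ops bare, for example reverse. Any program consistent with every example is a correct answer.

reverse | dedupe_adjacent | reverse

Check, running the answer program on each example:
  "cxslufkhmhlc" -> "clhmhkfulsxc" -> "clhmhkfulsxc" -> "cxslufkhmhlc"
  "bcnhhqynmefh" -> "hfemnyqhhncb" -> "hfemnyqhncb" -> "bcnhqynmefh"
  "fzmqgjoog" -> "goojgqmzf" -> "gojgqmzf" -> "fzmqgjog"
  "hiyycdflfhf" -> "fhflfdcyyih" -> "fhflfdcyih" -> "hiycdflfhf"
  "mvhsjvjzuad" -> "dauzjvjshvm" -> "dauzjvjshvm" -> "mvhsjvjzuad"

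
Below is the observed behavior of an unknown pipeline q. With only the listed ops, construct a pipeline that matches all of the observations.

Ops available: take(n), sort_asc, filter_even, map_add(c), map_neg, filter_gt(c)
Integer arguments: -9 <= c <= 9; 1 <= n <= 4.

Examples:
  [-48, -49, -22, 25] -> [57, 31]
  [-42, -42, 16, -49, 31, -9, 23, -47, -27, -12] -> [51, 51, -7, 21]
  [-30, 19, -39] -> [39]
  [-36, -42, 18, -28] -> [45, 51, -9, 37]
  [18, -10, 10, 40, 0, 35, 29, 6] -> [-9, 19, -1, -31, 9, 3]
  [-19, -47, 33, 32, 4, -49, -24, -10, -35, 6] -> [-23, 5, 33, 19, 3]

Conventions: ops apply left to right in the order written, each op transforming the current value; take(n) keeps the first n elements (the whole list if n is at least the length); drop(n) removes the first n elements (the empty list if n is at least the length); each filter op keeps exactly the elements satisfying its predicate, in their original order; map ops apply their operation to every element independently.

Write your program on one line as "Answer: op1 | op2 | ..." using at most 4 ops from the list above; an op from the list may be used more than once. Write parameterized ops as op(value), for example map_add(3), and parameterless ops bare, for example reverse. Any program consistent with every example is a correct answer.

filter_even | map_add(-2) | map_neg | map_add(7)

Check, running the answer program on each example:
  [-48, -49, -22, 25] -> [-48, -22] -> [-50, -24] -> [50, 24] -> [57, 31]
  [-42, -42, 16, -49, 31, -9, 23, -47, -27, -12] -> [-42, -42, 16, -12] -> [-44, -44, 14, -14] -> [44, 44, -14, 14] -> [51, 51, -7, 21]
  [-30, 19, -39] -> [-30] -> [-32] -> [32] -> [39]
  [-36, -42, 18, -28] -> [-36, -42, 18, -28] -> [-38, -44, 16, -30] -> [38, 44, -16, 30] -> [45, 51, -9, 37]
  [18, -10, 10, 40, 0, 35, 29, 6] -> [18, -10, 10, 40, 0, 6] -> [16, -12, 8, 38, -2, 4] -> [-16, 12, -8, -38, 2, -4] -> [-9, 19, -1, -31, 9, 3]
  [-19, -47, 33, 32, 4, -49, -24, -10, -35, 6] -> [32, 4, -24, -10, 6] -> [30, 2, -26, -12, 4] -> [-30, -2, 26, 12, -4] -> [-23, 5, 33, 19, 3]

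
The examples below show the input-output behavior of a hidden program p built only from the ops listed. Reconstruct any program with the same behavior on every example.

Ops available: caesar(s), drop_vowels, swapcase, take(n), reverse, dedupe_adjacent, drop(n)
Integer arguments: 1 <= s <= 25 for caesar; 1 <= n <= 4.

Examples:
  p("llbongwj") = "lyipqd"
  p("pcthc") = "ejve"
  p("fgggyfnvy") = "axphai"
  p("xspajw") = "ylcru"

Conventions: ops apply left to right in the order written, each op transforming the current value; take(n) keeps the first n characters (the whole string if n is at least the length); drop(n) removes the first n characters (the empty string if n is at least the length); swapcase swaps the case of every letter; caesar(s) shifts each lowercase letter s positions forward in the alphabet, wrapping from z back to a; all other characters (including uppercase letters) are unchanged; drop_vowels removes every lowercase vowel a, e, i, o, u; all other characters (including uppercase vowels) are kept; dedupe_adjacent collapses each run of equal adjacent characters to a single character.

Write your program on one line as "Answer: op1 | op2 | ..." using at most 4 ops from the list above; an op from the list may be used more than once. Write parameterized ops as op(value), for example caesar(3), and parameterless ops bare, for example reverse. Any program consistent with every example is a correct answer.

dedupe_adjacent | drop(1) | caesar(2) | reverse

Check, running the answer program on each example:
  "llbongwj" -> "lbongwj" -> "bongwj" -> "dqpiyl" -> "lyipqd"
  "pcthc" -> "pcthc" -> "cthc" -> "evje" -> "ejve"
  "fgggyfnvy" -> "fgyfnvy" -> "gyfnvy" -> "iahpxa" -> "axphai"
  "xspajw" -> "xspajw" -> "spajw" -> "urcly" -> "ylcru"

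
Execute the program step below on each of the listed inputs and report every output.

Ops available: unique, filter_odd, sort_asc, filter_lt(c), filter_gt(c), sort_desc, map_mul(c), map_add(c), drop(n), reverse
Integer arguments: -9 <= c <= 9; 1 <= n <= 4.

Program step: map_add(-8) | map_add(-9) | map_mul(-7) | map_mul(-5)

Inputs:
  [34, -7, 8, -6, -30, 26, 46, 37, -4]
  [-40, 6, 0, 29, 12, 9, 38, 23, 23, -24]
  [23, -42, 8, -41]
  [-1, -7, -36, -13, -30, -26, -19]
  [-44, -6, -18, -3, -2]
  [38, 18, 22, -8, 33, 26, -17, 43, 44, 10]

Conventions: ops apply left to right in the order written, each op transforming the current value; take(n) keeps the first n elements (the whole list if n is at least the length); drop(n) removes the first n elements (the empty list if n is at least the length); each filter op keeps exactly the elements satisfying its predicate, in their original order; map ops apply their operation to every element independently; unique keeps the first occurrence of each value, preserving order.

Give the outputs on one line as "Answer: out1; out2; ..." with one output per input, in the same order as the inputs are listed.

[595, -840, -315, -805, -1645, 315, 1015, 700, -735]; [-1995, -385, -595, 420, -175, -280, 735, 210, 210, -1435]; [210, -2065, -315, -2030]; [-630, -840, -1855, -1050, -1645, -1505, -1260]; [-2135, -805, -1225, -700, -665]; [735, 35, 175, -875, 560, 315, -1190, 910, 945, -245]

Execution, op by op:
  [34, -7, 8, -6, -30, 26, 46, 37, -4] -> [26, -15, 0, -14, -38, 18, 38, 29, -12] -> [17, -24, -9, -23, -47, 9, 29, 20, -21] -> [-119, 168, 63, 161, 329, -63, -203, -140, 147] -> [595, -840, -315, -805, -1645, 315, 1015, 700, -735]
  [-40, 6, 0, 29, 12, 9, 38, 23, 23, -24] -> [-48, -2, -8, 21, 4, 1, 30, 15, 15, -32] -> [-57, -11, -17, 12, -5, -8, 21, 6, 6, -41] -> [399, 77, 119, -84, 35, 56, -147, -42, -42, 287] -> [-1995, -385, -595, 420, -175, -280, 735, 210, 210, -1435]
  [23, -42, 8, -41] -> [15, -50, 0, -49] -> [6, -59, -9, -58] -> [-42, 413, 63, 406] -> [210, -2065, -315, -2030]
  [-1, -7, -36, -13, -30, -26, -19] -> [-9, -15, -44, -21, -38, -34, -27] -> [-18, -24, -53, -30, -47, -43, -36] -> [126, 168, 371, 210, 329, 301, 252] -> [-630, -840, -1855, -1050, -1645, -1505, -1260]
  [-44, -6, -18, -3, -2] -> [-52, -14, -26, -11, -10] -> [-61, -23, -35, -20, -19] -> [427, 161, 245, 140, 133] -> [-2135, -805, -1225, -700, -665]
  [38, 18, 22, -8, 33, 26, -17, 43, 44, 10] -> [30, 10, 14, -16, 25, 18, -25, 35, 36, 2] -> [21, 1, 5, -25, 16, 9, -34, 26, 27, -7] -> [-147, -7, -35, 175, -112, -63, 238, -182, -189, 49] -> [735, 35, 175, -875, 560, 315, -1190, 910, 945, -245]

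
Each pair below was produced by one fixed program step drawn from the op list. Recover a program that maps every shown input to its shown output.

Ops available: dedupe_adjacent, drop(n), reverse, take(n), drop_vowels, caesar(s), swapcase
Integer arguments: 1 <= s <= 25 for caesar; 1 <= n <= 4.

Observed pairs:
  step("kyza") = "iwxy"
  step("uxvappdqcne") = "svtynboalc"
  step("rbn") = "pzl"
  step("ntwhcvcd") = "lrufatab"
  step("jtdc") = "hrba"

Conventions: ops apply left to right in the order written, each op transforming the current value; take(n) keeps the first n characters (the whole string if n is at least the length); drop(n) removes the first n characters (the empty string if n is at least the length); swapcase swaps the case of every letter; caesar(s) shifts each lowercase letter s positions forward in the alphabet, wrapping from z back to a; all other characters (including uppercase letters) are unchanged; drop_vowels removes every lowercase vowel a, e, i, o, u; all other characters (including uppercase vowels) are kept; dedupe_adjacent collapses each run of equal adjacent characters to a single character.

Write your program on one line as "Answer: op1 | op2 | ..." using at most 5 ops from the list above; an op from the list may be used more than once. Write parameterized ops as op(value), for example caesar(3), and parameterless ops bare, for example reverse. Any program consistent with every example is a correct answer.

caesar(2) | dedupe_adjacent | reverse | caesar(22) | reverse

Check, running the answer program on each example:
  "kyza" -> "mabc" -> "mabc" -> "cbam" -> "yxwi" -> "iwxy"
  "uxvappdqcne" -> "wzxcrrfsepg" -> "wzxcrfsepg" -> "gpesfrcxzw" -> "claobnytvs" -> "svtynboalc"
  "rbn" -> "tdp" -> "tdp" -> "pdt" -> "lzp" -> "pzl"
  "ntwhcvcd" -> "pvyjexef" -> "pvyjexef" -> "fexejyvp" -> "batafurl" -> "lrufatab"
  "jtdc" -> "lvfe" -> "lvfe" -> "efvl" -> "abrh" -> "hrba"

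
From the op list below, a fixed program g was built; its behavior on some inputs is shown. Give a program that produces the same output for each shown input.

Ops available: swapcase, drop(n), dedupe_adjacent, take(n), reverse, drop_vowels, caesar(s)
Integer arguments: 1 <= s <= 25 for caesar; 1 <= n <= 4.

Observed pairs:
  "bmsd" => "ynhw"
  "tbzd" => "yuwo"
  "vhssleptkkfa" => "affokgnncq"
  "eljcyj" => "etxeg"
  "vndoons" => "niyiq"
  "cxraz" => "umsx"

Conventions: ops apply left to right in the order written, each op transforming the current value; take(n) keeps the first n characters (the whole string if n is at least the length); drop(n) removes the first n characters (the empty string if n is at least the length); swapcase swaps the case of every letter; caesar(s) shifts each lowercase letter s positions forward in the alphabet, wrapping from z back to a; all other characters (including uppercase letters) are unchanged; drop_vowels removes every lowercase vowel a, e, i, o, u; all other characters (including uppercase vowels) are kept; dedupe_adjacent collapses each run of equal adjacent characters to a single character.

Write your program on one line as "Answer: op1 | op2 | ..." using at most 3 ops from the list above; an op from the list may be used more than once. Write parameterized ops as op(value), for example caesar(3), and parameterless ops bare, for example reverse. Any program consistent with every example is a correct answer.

reverse | drop_vowels | caesar(21)

Check, running the answer program on each example:
  "bmsd" -> "dsmb" -> "dsmb" -> "ynhw"
  "tbzd" -> "dzbt" -> "dzbt" -> "yuwo"
  "vhssleptkkfa" -> "afkktpelsshv" -> "fkktplsshv" -> "affokgnncq"
  "eljcyj" -> "jycjle" -> "jycjl" -> "etxeg"
  "vndoons" -> "snoodnv" -> "sndnv" -> "niyiq"
  "cxraz" -> "zarxc" -> "zrxc" -> "umsx"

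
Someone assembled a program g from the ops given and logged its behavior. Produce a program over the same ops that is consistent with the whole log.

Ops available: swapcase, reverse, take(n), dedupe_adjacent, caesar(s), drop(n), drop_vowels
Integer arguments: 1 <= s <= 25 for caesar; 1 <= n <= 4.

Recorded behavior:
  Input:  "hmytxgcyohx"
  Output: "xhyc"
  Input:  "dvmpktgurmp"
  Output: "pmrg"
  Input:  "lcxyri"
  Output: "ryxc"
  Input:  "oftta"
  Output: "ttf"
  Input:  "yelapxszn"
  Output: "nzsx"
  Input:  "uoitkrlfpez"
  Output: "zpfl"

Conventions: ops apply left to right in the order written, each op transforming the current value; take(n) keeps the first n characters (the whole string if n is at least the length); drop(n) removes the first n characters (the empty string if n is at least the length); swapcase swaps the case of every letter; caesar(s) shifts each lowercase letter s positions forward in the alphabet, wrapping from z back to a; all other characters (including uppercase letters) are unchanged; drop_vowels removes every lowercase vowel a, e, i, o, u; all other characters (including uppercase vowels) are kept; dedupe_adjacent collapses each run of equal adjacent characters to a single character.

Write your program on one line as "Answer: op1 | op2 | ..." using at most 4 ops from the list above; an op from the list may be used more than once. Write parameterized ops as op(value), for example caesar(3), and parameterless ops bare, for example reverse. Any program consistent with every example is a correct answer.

drop_vowels | reverse | take(4)

Check, running the answer program on each example:
  "hmytxgcyohx" -> "hmytxgcyhx" -> "xhycgxtymh" -> "xhyc"
  "dvmpktgurmp" -> "dvmpktgrmp" -> "pmrgtkpmvd" -> "pmrg"
  "lcxyri" -> "lcxyr" -> "ryxcl" -> "ryxc"
  "oftta" -> "ftt" -> "ttf" -> "ttf"
  "yelapxszn" -> "ylpxszn" -> "nzsxply" -> "nzsx"
  "uoitkrlfpez" -> "tkrlfpz" -> "zpflrkt" -> "zpfl"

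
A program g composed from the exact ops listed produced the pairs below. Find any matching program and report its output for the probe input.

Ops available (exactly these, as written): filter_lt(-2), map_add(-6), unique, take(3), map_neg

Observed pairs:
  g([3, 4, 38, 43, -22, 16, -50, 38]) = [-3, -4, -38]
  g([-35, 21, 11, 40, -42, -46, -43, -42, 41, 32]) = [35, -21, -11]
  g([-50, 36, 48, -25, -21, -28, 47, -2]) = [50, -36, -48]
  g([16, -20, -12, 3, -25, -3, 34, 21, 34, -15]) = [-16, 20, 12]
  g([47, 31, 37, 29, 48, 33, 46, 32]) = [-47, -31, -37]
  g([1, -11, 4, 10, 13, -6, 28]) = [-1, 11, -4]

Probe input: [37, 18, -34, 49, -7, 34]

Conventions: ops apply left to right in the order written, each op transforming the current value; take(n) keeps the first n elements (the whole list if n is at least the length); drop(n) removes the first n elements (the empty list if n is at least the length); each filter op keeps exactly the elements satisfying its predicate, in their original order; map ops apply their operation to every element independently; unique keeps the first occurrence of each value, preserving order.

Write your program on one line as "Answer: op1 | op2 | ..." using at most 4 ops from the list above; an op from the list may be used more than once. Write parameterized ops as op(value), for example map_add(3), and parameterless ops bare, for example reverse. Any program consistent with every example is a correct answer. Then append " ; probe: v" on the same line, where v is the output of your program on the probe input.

map_neg | unique | take(3) ; probe: [-37, -18, 34]

Check, running the answer program on each example:
  [3, 4, 38, 43, -22, 16, -50, 38] -> [-3, -4, -38, -43, 22, -16, 50, -38] -> [-3, -4, -38, -43, 22, -16, 50] -> [-3, -4, -38]
  [-35, 21, 11, 40, -42, -46, -43, -42, 41, 32] -> [35, -21, -11, -40, 42, 46, 43, 42, -41, -32] -> [35, -21, -11, -40, 42, 46, 43, -41, -32] -> [35, -21, -11]
  [-50, 36, 48, -25, -21, -28, 47, -2] -> [50, -36, -48, 25, 21, 28, -47, 2] -> [50, -36, -48, 25, 21, 28, -47, 2] -> [50, -36, -48]
  [16, -20, -12, 3, -25, -3, 34, 21, 34, -15] -> [-16, 20, 12, -3, 25, 3, -34, -21, -34, 15] -> [-16, 20, 12, -3, 25, 3, -34, -21, 15] -> [-16, 20, 12]
  [47, 31, 37, 29, 48, 33, 46, 32] -> [-47, -31, -37, -29, -48, -33, -46, -32] -> [-47, -31, -37, -29, -48, -33, -46, -32] -> [-47, -31, -37]
  [1, -11, 4, 10, 13, -6, 28] -> [-1, 11, -4, -10, -13, 6, -28] -> [-1, 11, -4, -10, -13, 6, -28] -> [-1, 11, -4]
  probe: [37, 18, -34, 49, -7, 34] -> [-37, -18, 34, -49, 7, -34] -> [-37, -18, 34, -49, 7, -34] -> [-37, -18, 34]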